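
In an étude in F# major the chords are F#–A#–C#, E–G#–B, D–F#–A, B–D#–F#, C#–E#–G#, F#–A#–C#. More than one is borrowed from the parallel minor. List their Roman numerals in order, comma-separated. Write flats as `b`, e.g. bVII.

bVII, bVI

The diatonic triads in F# major are F#, G#m, A#m, B, C#, D#m, E#dim. Of the given chords, F#–A#–C# = F#, B–D#–F# = B and C#–E#–G# = C# are diatonic. But E–G#–B is foreign: the diatonic vii° on degree 7 is E#dim, whereas E comes from F# minor. It is labeled bVII. D–F#–A is not: scale degree 6 in F# major carries D#m (vi). In F# minor the chord on that degree is D, so here it functions as bVI, borrowed from the parallel minor.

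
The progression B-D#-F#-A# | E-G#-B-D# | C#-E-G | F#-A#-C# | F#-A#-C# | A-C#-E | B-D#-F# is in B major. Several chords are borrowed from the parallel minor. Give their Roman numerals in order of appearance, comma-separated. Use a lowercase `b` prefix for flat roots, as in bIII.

The diatonic triads in B major are B, C#m, D#m, E, F#, G#m, A#dim. B–D#–F#–A# = Bmaj7, E–G#–B–D# = Emaj7, F#–A#–C# = F# and B–D#–F# = B all belong to that set. C#–E–G doesn't fit — on degree 2 B major would have C#m (ii). C#dim is the degree-2 chord of B minor, so it is the borrowed ii°. But A–C#–E is foreign: the diatonic vii° on degree 7 is A#dim, whereas A comes from B minor. It is labeled bVII.

ii°, bVII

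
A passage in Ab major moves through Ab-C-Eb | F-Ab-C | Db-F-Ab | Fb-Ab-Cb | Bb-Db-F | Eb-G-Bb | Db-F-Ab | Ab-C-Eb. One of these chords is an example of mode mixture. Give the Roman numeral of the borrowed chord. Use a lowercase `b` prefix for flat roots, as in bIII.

bVI

Ab major has the diatonic set Ab, Bbm, Cm, Db, Eb, Fm, Gdim. Ab–C–Eb = Ab, F–Ab–C = Fm, Db–F–Ab = Db, Bb–Db–F = Bbm and Eb–G–Bb = Eb are all diatonic. But Fb–Ab–Cb is foreign: the diatonic vi on degree 6 is Fm, whereas Fb comes from Ab minor. It is labeled bVI.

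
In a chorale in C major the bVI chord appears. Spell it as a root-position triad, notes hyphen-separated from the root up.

Ab-C-Eb

The root of bVI is the lowered 6th degree: A becomes Ab. Building the major chord from the parallel minor on Ab: Ab–C–Eb.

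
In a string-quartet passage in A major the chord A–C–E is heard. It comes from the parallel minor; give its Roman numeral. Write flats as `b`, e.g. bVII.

The root A is the diatonic 1st degree of A major; the borrowing shows in the chord quality. Diatonically A major has A (I) on that degree; A–C–E is instead the minor chord native to A minor, so it takes the label i.

i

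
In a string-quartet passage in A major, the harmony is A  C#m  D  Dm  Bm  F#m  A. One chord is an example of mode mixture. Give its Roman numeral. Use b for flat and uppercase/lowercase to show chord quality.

iv

A major has the diatonic set A, Bm, C#m, D, E, F#m, G#dim. A, C#m, D, Bm and F#m are all diatonic. Dm (D–F–A) doesn't fit — on degree 4 A major would have D (IV). Dm is the degree-4 chord of A minor, so it is the borrowed iv.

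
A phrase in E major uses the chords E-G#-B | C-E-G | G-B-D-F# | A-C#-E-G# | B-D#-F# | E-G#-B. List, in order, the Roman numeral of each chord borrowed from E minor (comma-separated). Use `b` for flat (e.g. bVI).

In E major the diatonic chords are E, F#m, G#m, A, B, C#m, D#dim. E–G#–B = E, A–C#–E–G# = Amaj7 and B–D#–F# = B are all diatonic. But C–E–G is foreign: the diatonic vi on degree 6 is C#m, whereas C comes from E minor. It is labeled bVI. G–B–D–F# is not: scale degree 3 in E major carries G#m (iii). In E minor the chord on that degree is Gmaj7, so here it functions as bIIImaj7, borrowed from the parallel minor.

bVI, bIIImaj7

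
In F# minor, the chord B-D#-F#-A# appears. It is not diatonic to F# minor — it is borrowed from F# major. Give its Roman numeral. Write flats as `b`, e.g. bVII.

The root B is the diatonic 4th degree of F# minor; the borrowing shows in the chord quality. Diatonically F# minor has Bm (iv) on that degree; B–D#–F#–A# is instead the major-seventh chord native to F# major, so it takes the label IVmaj7.

IVmaj7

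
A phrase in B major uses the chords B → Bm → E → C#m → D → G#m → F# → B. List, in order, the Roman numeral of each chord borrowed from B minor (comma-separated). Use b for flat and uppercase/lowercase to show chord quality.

In B major the diatonic chords are B, C#m, D#m, E, F#, G#m, A#dim. Of the given chords, B, E, C#m, G#m and F# are diatonic. But Bm (B–D–F#) is foreign: the diatonic I on degree 1 is B, whereas Bm comes from B minor. It is labeled i. D (D–F#–A) doesn't fit — on degree 3 B major would have D#m (iii). D is the degree-3 chord of B minor, so it is the borrowed bIII.

i, bIII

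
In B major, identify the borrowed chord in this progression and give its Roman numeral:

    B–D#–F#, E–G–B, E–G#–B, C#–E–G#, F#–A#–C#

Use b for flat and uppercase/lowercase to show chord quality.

iv

The diatonic triads in B major are B, C#m, D#m, E, F#, G#m, A#dim. B–D#–F# = B, E–G#–B = E, C#–E–G# = C#m and F#–A#–C# = F# are all diatonic. E–G–B doesn't fit — on degree 4 B major would have E (IV). Em is the degree-4 chord of B minor, so it is the borrowed iv.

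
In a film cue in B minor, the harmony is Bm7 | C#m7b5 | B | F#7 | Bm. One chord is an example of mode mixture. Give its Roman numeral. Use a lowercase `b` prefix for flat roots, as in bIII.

I

The diatonic triads in B minor (with V from harmonic minor) are Bm, C#dim, D, Em, F#, G, A. Of the given chords, Bm7, C#m7b5, F#7 and Bm are diatonic. But B (B–D#–F#) is foreign: the diatonic i on degree 1 is Bm, whereas B comes from B major. It is labeled I.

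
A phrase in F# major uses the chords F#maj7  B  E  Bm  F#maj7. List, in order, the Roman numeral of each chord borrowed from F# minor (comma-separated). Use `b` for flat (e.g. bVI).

In F# major the diatonic chords are F#, G#m, A#m, B, C#, D#m, E#dim. F#maj7 and B are both diatonic. E (E–G#–B) doesn't fit — on degree 7 F# major would have E#dim (vii°). E is the degree-7 chord of F# minor, so it is the borrowed bVII. But Bm (B–D–F#) is foreign: the diatonic IV on degree 4 is B, whereas Bm comes from F# minor. It is labeled iv.

bVII, iv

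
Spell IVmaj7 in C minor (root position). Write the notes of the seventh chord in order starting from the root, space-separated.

F A C E

The root, F, is scale degree 4 — the same note in C minor and C major; only the chord quality changes. Building the major-seventh chord from the parallel major on F: F–A–C–E.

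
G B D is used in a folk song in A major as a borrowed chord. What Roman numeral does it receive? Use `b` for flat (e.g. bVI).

G is the lowered form of scale degree 7 in A major (the diatonic degree 7 is G#). The diatonic chord on degree 7 would be G#dim (vii°), but G–B–D is the major chord from A minor. As a borrowed chord it is labeled bVII.

bVII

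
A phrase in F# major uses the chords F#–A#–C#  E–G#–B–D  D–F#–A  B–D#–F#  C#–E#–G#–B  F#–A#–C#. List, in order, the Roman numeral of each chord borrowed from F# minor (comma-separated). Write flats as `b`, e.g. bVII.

F# major has the diatonic set F#, G#m, A#m, B, C#, D#m, E#dim. F#–A#–C# = F#, B–D#–F# = B and C#–E#–G#–B = C#7 all belong to that set. E–G#–B–D is not: scale degree 7 in F# major carries E#dim (vii°). In F# minor the chord on that degree is E7, so here it functions as bVII7, borrowed from the parallel minor. But D–F#–A is foreign: the diatonic vi on degree 6 is D#m, whereas D comes from F# minor. It is labeled bVI.

bVII7, bVI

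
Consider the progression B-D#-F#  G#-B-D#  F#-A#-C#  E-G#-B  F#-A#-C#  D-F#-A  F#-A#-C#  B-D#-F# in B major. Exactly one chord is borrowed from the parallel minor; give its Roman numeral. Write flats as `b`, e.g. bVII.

bIII

In B major the diatonic chords are B, C#m, D#m, E, F#, G#m, A#dim. B–D#–F# = B, G#–B–D# = G#m, F#–A#–C# = F# and E–G#–B = E all belong to that set. But D–F#–A is foreign: the diatonic iii on degree 3 is D#m, whereas D comes from B minor. It is labeled bIII.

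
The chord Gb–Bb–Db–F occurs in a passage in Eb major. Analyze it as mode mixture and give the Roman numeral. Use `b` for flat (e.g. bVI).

bIIImaj7

Gb is the lowered form of scale degree 3 in Eb major (the diatonic degree 3 is G). Diatonically Eb major has Gm (iii) on that degree; Gb–Bb–Db–F is instead the major-seventh chord native to Eb minor, so it takes the label bIIImaj7.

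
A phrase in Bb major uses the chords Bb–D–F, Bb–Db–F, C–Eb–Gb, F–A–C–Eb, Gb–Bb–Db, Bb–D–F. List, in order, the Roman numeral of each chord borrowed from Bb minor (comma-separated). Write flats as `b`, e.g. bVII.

i, ii°, bVI

The diatonic triads in Bb major are Bb, Cm, Dm, Eb, F, Gm, Adim. Of the given chords, Bb–D–F = Bb and F–A–C–Eb = F7 are diatonic. But Bb–Db–F is foreign: the diatonic I on degree 1 is Bb, whereas Bbm comes from Bb minor. It is labeled i. C–Eb–Gb is not: scale degree 2 in Bb major carries Cm (ii). In Bb minor the chord on that degree is Cdim, so here it functions as ii°, borrowed from the parallel minor. Gb–Bb–Db doesn't fit — on degree 6 Bb major would have Gm (vi). Gb is the degree-6 chord of Bb minor, so it is the borrowed bVI.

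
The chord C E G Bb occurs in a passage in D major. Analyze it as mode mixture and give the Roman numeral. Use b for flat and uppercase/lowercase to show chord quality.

The root C is the lowered 7th scale degree — diatonically D major has C# there. Diatonically D major has C#dim (vii°) on that degree; C–E–G–Bb is instead the dominant-seventh chord native to D minor, so it takes the label bVII7.

bVII7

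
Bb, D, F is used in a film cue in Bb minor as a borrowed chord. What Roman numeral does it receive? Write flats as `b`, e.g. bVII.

Bb is scale degree 1 in Bb minor. Bb–D–F is a major chord — the form found in Bb major, not the diatonic i (Bbm). Borrowed into Bb minor it is written I.

I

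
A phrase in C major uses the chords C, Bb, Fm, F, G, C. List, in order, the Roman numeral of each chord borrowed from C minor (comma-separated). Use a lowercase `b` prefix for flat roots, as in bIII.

bVII, iv

C major has the diatonic set C, Dm, Em, F, G, Am, Bdim. C, F and G are all diatonic. But Bb (Bb–D–F) is foreign: the diatonic vii° on degree 7 is Bdim, whereas Bb comes from C minor. It is labeled bVII. But Fm (F–Ab–C) is foreign: the diatonic IV on degree 4 is F, whereas Fm comes from C minor. It is labeled iv.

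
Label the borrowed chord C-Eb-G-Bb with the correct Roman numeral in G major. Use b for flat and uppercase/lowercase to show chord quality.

iv7

The root C is the diatonic 4th degree of G major; the borrowing shows in the chord quality. The diatonic chord on degree 4 would be C (IV), but C–Eb–G–Bb is the minor-seventh chord from G minor. As a borrowed chord it is labeled iv7.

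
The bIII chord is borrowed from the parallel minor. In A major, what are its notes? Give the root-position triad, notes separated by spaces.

C E G

bIII is built on the lowered scale degree 3. In A major degree 3 is C#; lowered it becomes C. Stacking thirds in A minor on C gives C–E–G.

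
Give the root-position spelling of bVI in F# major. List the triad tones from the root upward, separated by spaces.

bVI is built on the lowered scale degree 6. In F# major degree 6 is D#; lowered it becomes D. In F# minor the chord on D is D–F#–A.

D F# A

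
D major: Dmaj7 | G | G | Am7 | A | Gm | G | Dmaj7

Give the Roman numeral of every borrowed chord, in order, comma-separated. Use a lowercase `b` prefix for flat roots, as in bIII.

In D major the diatonic chords are D, Em, F#m, G, A, Bm, C#dim. Of the given chords, Dmaj7, G and A are diatonic. Am7 (A–C–E–G) doesn't fit — on degree 5 D major would have A (V). Am7 is the degree-5 chord of D minor, so it is the borrowed v7. But Gm (G–Bb–D) is foreign: the diatonic IV on degree 4 is G, whereas Gm comes from D minor. It is labeled iv.

v7, iv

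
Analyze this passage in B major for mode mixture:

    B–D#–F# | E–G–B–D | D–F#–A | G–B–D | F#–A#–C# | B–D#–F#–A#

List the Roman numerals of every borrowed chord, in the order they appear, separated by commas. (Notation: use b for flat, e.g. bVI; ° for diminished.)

iv7, bIII, bVI

The diatonic triads in B major are B, C#m, D#m, E, F#, G#m, A#dim. B–D#–F# = B, F#–A#–C# = F# and B–D#–F#–A# = Bmaj7 all belong to that set. E–G–B–D doesn't fit — on degree 4 B major would have E (IV). Em7 is the degree-4 chord of B minor, so it is the borrowed iv7. But D–F#–A is foreign: the diatonic iii on degree 3 is D#m, whereas D comes from B minor. It is labeled bIII. G–B–D is not: scale degree 6 in B major carries G#m (vi). In B minor the chord on that degree is G, so here it functions as bVI, borrowed from the parallel minor.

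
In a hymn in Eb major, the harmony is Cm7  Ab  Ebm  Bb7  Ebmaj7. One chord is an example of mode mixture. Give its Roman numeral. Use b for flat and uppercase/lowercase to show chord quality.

The diatonic triads in Eb major are Eb, Fm, Gm, Ab, Bb, Cm, Ddim. Cm7, Ab, Bb7 and Ebmaj7 all belong to that set. Ebm (Eb–Gb–Bb) is not: scale degree 1 in Eb major carries Eb (I). In Eb minor the chord on that degree is Ebm, so here it functions as i, borrowed from the parallel minor.

i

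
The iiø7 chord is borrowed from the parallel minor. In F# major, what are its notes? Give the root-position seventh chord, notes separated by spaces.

iiø7 is built on scale degree 2, which is G# in both F# major and its parallel. Stacking thirds in F# minor on G# gives G#–B–D–F#.

G# B D F#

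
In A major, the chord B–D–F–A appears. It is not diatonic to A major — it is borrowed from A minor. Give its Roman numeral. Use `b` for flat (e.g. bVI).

iiø7

The root B is the diatonic 2nd degree of A major; the borrowing shows in the chord quality. The diatonic chord on degree 2 would be Bm (ii), but B–D–F–A is the half-diminished-seventh chord from A minor. As a borrowed chord it is labeled iiø7.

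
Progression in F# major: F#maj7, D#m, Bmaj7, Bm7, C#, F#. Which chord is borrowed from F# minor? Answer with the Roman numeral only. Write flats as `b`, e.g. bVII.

iv7

F# major has the diatonic set F#, G#m, A#m, B, C#, D#m, E#dim. F#maj7, D#m, Bmaj7, C# and F# are all diatonic. Bm7 (B–D–F#–A) doesn't fit — on degree 4 F# major would have B (IV). Bm7 is the degree-4 chord of F# minor, so it is the borrowed iv7.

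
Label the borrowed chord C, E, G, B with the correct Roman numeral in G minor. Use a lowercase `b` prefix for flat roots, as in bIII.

C is scale degree 4 in G minor. The diatonic chord on degree 4 would be Cm (iv), but C–E–G–B is the major-seventh chord from G major. As a borrowed chord it is labeled IVmaj7.

IVmaj7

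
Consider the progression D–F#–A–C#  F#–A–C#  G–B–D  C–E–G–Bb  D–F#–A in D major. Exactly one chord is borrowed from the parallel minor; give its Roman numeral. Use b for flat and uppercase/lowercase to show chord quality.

bVII7

D major has the diatonic set D, Em, F#m, G, A, Bm, C#dim. Of the given chords, D–F#–A–C# = Dmaj7, F#–A–C# = F#m, G–B–D = G and D–F#–A = D are diatonic. C–E–G–Bb is not: scale degree 7 in D major carries C#dim (vii°). In D minor the chord on that degree is C7, so here it functions as bVII7, borrowed from the parallel minor.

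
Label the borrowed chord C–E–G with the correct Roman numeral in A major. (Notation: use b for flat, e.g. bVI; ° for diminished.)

The root C is the lowered 3rd scale degree — diatonically A major has C# there. The diatonic chord on degree 3 would be C#m (iii), but C–E–G is the major chord from A minor. As a borrowed chord it is labeled bIII.

bIII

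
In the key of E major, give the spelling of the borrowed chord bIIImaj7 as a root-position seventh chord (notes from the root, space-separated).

bIIImaj7 is built on the lowered scale degree 3. In E major degree 3 is G#; lowered it becomes G. Building the major-seventh chord from the parallel minor on G: G–B–D–F#.

G B D F#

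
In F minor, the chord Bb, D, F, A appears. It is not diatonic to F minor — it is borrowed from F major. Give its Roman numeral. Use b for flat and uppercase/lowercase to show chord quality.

Bb is scale degree 4 in F minor. The diatonic chord on degree 4 would be Bbm (iv), but Bb–D–F–A is the major-seventh chord from F major. As a borrowed chord it is labeled IVmaj7.

IVmaj7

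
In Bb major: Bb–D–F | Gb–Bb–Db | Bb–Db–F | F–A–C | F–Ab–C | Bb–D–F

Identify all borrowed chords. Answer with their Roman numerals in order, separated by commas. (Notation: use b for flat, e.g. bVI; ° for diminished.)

bVI, i, v

Bb major has the diatonic set Bb, Cm, Dm, Eb, F, Gm, Adim. Bb–D–F = Bb and F–A–C = F both belong to that set. But Gb–Bb–Db is foreign: the diatonic vi on degree 6 is Gm, whereas Gb comes from Bb minor. It is labeled bVI. But Bb–Db–F is foreign: the diatonic I on degree 1 is Bb, whereas Bbm comes from Bb minor. It is labeled i. F–Ab–C doesn't fit — on degree 5 Bb major would have F (V). Fm is the degree-5 chord of Bb minor, so it is the borrowed v.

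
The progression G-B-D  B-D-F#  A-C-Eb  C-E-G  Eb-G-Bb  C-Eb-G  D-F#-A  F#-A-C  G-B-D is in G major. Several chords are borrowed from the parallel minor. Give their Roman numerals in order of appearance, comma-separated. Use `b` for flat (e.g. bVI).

ii°, bVI, iv

The diatonic triads in G major are G, Am, Bm, C, D, Em, F#dim. G–B–D = G, B–D–F# = Bm, C–E–G = C, D–F#–A = D and F#–A–C = F#dim all belong to that set. A–C–Eb is not: scale degree 2 in G major carries Am (ii). In G minor the chord on that degree is Adim, so here it functions as ii°, borrowed from the parallel minor. Eb–G–Bb doesn't fit — on degree 6 G major would have Em (vi). Eb is the degree-6 chord of G minor, so it is the borrowed bVI. C–Eb–G doesn't fit — on degree 4 G major would have C (IV). Cm is the degree-4 chord of G minor, so it is the borrowed iv.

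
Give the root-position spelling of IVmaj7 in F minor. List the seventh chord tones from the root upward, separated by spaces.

Bb D F A

IVmaj7 is built on scale degree 4, which is Bb in both F minor and its parallel. Building the major-seventh chord from the parallel major on Bb: Bb–D–F–A.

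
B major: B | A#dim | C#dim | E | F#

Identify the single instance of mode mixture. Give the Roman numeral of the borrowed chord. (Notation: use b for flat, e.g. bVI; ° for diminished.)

In B major the diatonic chords are B, C#m, D#m, E, F#, G#m, A#dim. B, A#dim, E and F# are all diatonic. C#dim (C#–E–G) is not: scale degree 2 in B major carries C#m (ii). In B minor the chord on that degree is C#dim, so here it functions as ii°, borrowed from the parallel minor.

ii°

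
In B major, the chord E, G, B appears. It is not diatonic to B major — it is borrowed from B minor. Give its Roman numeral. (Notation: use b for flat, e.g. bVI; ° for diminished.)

iv

E is scale degree 4 in B major. E–G–B is a minor chord — the form found in B minor, not the diatonic IV (E). Borrowed into B major it is written iv.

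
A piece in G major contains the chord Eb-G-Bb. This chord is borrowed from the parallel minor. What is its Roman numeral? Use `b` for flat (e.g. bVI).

bVI

Eb is the lowered form of scale degree 6 in G major (the diatonic degree 6 is E). Eb–G–Bb is a major chord — the form found in G minor, not the diatonic vi (Em). Borrowed into G major it is written bVI.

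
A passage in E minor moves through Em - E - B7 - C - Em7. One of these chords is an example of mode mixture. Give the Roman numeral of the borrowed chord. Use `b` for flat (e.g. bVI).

In E minor (with V from harmonic minor) the diatonic chords are Em, F#dim, G, Am, B, C, D. Em, B7, C and Em7 are all diatonic. But E (E–G#–B) is foreign: the diatonic i on degree 1 is Em, whereas E comes from E major. It is labeled I.

I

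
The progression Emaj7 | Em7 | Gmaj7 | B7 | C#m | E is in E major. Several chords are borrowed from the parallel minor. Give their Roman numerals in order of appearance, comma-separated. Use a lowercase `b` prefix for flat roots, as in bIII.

E major has the diatonic set E, F#m, G#m, A, B, C#m, D#dim. Emaj7, B7, C#m and E are all diatonic. Em7 (E–G–B–D) is not: scale degree 1 in E major carries E (I). In E minor the chord on that degree is Em7, so here it functions as i7, borrowed from the parallel minor. But Gmaj7 (G–B–D–F#) is foreign: the diatonic iii on degree 3 is G#m, whereas Gmaj7 comes from E minor. It is labeled bIIImaj7.

i7, bIIImaj7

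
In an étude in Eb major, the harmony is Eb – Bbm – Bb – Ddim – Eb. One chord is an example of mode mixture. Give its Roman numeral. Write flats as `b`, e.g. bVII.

The diatonic triads in Eb major are Eb, Fm, Gm, Ab, Bb, Cm, Ddim. Eb, Bb and Ddim all belong to that set. Bbm (Bb–Db–F) doesn't fit — on degree 5 Eb major would have Bb (V). Bbm is the degree-5 chord of Eb minor, so it is the borrowed v.

v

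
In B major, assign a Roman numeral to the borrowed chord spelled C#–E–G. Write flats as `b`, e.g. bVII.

ii°

The root C# is the diatonic 2nd degree of B major; the borrowing shows in the chord quality. C#–E–G is a diminished chord — the form found in B minor, not the diatonic ii (C#m). Borrowed into B major it is written ii°.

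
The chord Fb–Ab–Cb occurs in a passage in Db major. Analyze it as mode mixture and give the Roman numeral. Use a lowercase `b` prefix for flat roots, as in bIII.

bIII

Fb is the lowered form of scale degree 3 in Db major (the diatonic degree 3 is F). The diatonic chord on degree 3 would be Fm (iii), but Fb–Ab–Cb is the major chord from Db minor. As a borrowed chord it is labeled bIII.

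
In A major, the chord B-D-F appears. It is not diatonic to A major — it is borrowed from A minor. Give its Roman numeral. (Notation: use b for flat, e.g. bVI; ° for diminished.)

The root B is the diatonic 2nd degree of A major; the borrowing shows in the chord quality. Diatonically A major has Bm (ii) on that degree; B–D–F is instead the diminished chord native to A minor, so it takes the label ii°.

ii°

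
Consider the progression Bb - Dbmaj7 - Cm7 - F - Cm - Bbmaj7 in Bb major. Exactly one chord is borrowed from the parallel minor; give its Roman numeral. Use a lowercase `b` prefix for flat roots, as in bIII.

bIIImaj7

In Bb major the diatonic chords are Bb, Cm, Dm, Eb, F, Gm, Adim. Bb, Cm7, F, Cm and Bbmaj7 are all diatonic. But Dbmaj7 (Db–F–Ab–C) is foreign: the diatonic iii on degree 3 is Dm, whereas Dbmaj7 comes from Bb minor. It is labeled bIIImaj7.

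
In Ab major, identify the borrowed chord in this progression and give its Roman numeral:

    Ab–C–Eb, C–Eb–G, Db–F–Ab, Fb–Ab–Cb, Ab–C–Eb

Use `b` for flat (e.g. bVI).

bVI

Ab major has the diatonic set Ab, Bbm, Cm, Db, Eb, Fm, Gdim. Ab–C–Eb = Ab, C–Eb–G = Cm and Db–F–Ab = Db all belong to that set. Fb–Ab–Cb is not: scale degree 6 in Ab major carries Fm (vi). In Ab minor the chord on that degree is Fb, so here it functions as bVI, borrowed from the parallel minor.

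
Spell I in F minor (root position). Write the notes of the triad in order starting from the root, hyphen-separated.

F-A-C

The root, F, is scale degree 1 — the same note in F minor and F major; only the chord quality changes. In F major the chord on F is F–A–C.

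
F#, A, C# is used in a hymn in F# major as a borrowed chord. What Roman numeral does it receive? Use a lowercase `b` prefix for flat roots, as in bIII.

i

F# is scale degree 1 in F# major. Diatonically F# major has F# (I) on that degree; F#–A–C# is instead the minor chord native to F# minor, so it takes the label i.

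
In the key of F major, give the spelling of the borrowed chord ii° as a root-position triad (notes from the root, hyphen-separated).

ii° is built on scale degree 2, which is G in both F major and its parallel. In F minor the chord on G is G–Bb–Db.

G-Bb-Db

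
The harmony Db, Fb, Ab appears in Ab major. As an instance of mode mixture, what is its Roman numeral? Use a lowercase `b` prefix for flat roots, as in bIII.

Db is scale degree 4 in Ab major. Diatonically Ab major has Db (IV) on that degree; Db–Fb–Ab is instead the minor chord native to Ab minor, so it takes the label iv.

iv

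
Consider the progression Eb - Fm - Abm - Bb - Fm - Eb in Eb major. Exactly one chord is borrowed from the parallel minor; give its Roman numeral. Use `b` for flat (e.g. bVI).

iv

In Eb major the diatonic chords are Eb, Fm, Gm, Ab, Bb, Cm, Ddim. Of the given chords, Eb, Fm and Bb are diatonic. But Abm (Ab–Cb–Eb) is foreign: the diatonic IV on degree 4 is Ab, whereas Abm comes from Eb minor. It is labeled iv.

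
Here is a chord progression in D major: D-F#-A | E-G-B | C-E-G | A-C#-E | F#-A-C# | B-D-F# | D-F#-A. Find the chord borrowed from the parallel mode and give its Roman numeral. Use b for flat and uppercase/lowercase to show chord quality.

The diatonic triads in D major are D, Em, F#m, G, A, Bm, C#dim. D–F#–A = D, E–G–B = Em, A–C#–E = A, F#–A–C# = F#m and B–D–F# = Bm all belong to that set. C–E–G is not: scale degree 7 in D major carries C#dim (vii°). In D minor the chord on that degree is C, so here it functions as bVII, borrowed from the parallel minor.

bVII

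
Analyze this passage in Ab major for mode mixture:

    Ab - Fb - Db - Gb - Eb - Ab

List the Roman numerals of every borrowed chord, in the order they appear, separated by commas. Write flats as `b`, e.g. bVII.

In Ab major the diatonic chords are Ab, Bbm, Cm, Db, Eb, Fm, Gdim. Of the given chords, Ab, Db and Eb are diatonic. Fb (Fb–Ab–Cb) is not: scale degree 6 in Ab major carries Fm (vi). In Ab minor the chord on that degree is Fb, so here it functions as bVI, borrowed from the parallel minor. Gb (Gb–Bb–Db) doesn't fit — on degree 7 Ab major would have Gdim (vii°). Gb is the degree-7 chord of Ab minor, so it is the borrowed bVII.

bVI, bVII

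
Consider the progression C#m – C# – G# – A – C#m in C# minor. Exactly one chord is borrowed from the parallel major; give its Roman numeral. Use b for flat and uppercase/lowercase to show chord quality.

I

C# minor has the diatonic set C#m, D#dim, E, F#m, G#, A, B (with V from harmonic minor). Of the given chords, C#m, G# and A are diatonic. But C# (C#–E#–G#) is foreign: the diatonic i on degree 1 is C#m, whereas C# comes from C# major. It is labeled I.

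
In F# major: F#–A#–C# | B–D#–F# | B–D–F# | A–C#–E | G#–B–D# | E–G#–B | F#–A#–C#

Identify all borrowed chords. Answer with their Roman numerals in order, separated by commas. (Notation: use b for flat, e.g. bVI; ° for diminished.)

iv, bIII, bVII

The diatonic triads in F# major are F#, G#m, A#m, B, C#, D#m, E#dim. Of the given chords, F#–A#–C# = F#, B–D#–F# = B and G#–B–D# = G#m are diatonic. B–D–F# doesn't fit — on degree 4 F# major would have B (IV). Bm is the degree-4 chord of F# minor, so it is the borrowed iv. But A–C#–E is foreign: the diatonic iii on degree 3 is A#m, whereas A comes from F# minor. It is labeled bIII. But E–G#–B is foreign: the diatonic vii° on degree 7 is E#dim, whereas E comes from F# minor. It is labeled bVII.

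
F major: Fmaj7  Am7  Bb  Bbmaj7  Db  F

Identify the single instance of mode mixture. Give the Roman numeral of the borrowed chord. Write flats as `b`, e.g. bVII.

bVI

F major has the diatonic set F, Gm, Am, Bb, C, Dm, Edim. Of the given chords, Fmaj7, Am7, Bb, Bbmaj7 and F are diatonic. But Db (Db–F–Ab) is foreign: the diatonic vi on degree 6 is Dm, whereas Db comes from F minor. It is labeled bVI.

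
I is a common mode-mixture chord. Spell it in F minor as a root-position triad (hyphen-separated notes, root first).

The root, F, is scale degree 1 — the same note in F minor and F major; only the chord quality changes. Stacking thirds in F major on F gives F–A–C.

F-A-C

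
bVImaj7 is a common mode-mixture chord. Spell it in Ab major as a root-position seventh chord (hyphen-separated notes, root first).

Fb-Ab-Cb-Eb

Scale degree 6 in Ab major is F. bVImaj7 uses the lowered form, Fb, taken from Ab minor. In Ab minor the chord on Fb is Fb–Ab–Cb–Eb.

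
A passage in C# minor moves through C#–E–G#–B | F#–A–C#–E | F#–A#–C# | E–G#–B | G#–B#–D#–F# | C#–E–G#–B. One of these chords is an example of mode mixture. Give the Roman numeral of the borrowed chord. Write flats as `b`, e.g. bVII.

IV

C# minor has the diatonic set C#m, D#dim, E, F#m, G#, A, B (with V from harmonic minor). C#–E–G#–B = C#m7, F#–A–C#–E = F#m7, E–G#–B = E and G#–B#–D#–F# = G#7 all belong to that set. But F#–A#–C# is foreign: the diatonic iv on degree 4 is F#m, whereas F# comes from C# major. It is labeled IV.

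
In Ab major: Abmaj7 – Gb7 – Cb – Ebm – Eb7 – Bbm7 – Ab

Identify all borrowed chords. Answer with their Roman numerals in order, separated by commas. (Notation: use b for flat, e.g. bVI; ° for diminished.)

bVII7, bIII, v

The diatonic triads in Ab major are Ab, Bbm, Cm, Db, Eb, Fm, Gdim. Abmaj7, Eb7, Bbm7 and Ab are all diatonic. Gb7 (Gb–Bb–Db–Fb) is not: scale degree 7 in Ab major carries Gdim (vii°). In Ab minor the chord on that degree is Gb7, so here it functions as bVII7, borrowed from the parallel minor. Cb (Cb–Eb–Gb) is not: scale degree 3 in Ab major carries Cm (iii). In Ab minor the chord on that degree is Cb, so here it functions as bIII, borrowed from the parallel minor. Ebm (Eb–Gb–Bb) doesn't fit — on degree 5 Ab major would have Eb (V). Ebm is the degree-5 chord of Ab minor, so it is the borrowed v.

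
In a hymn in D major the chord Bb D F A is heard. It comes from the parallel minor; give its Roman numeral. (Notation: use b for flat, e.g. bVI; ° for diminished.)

bVImaj7

In D major scale degree 6 is B; Bb is its lowered form, from D minor. The diatonic chord on degree 6 would be Bm (vi), but Bb–D–F–A is the major-seventh chord from D minor. As a borrowed chord it is labeled bVImaj7.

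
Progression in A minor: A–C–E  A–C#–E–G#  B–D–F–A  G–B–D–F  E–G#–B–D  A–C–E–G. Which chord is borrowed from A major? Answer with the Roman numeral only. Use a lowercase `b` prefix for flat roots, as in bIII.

The diatonic triads in A minor (with V from harmonic minor) are Am, Bdim, C, Dm, E, F, G. A–C–E = Am, B–D–F–A = Bm7b5, G–B–D–F = G7, E–G#–B–D = E7 and A–C–E–G = Am7 all belong to that set. A–C#–E–G# is not: scale degree 1 in A minor carries Am (i). In A major the chord on that degree is Amaj7, so here it functions as Imaj7, borrowed from the parallel major.

Imaj7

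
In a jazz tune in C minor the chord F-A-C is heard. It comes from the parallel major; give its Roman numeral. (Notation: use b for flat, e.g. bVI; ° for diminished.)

F is scale degree 4 in C minor. Diatonically C minor has Fm (iv) on that degree; F–A–C is instead the major chord native to C major, so it takes the label IV.

IV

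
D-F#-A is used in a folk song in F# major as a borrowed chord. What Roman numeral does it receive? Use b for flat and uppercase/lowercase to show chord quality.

bVI

In F# major scale degree 6 is D#; D is its lowered form, from F# minor. The diatonic chord on degree 6 would be D#m (vi), but D–F#–A is the major chord from F# minor. As a borrowed chord it is labeled bVI.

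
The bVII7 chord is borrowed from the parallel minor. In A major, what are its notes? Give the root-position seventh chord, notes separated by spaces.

The root of bVII7 is the lowered 7th degree: G# becomes G. In A minor the chord on G is G–B–D–F.

G B D F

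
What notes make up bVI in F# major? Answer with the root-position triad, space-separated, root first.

bVI is built on the lowered scale degree 6. In F# major degree 6 is D#; lowered it becomes D. Building the major chord from the parallel minor on D: D–F#–A.

D F# A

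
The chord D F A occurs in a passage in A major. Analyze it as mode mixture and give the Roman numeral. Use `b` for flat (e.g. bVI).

The root D is the diatonic 4th degree of A major; the borrowing shows in the chord quality. Diatonically A major has D (IV) on that degree; D–F–A is instead the minor chord native to A minor, so it takes the label iv.

iv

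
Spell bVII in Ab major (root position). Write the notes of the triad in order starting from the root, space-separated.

Scale degree 7 in Ab major is G. bVII uses the lowered form, Gb, taken from Ab minor. Building the major chord from the parallel minor on Gb: Gb–Bb–Db.

Gb Bb Db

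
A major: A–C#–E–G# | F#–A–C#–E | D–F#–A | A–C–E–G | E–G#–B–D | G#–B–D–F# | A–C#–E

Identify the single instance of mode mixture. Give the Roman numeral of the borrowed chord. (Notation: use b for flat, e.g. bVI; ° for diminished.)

A major has the diatonic set A, Bm, C#m, D, E, F#m, G#dim. Of the given chords, A–C#–E–G# = Amaj7, F#–A–C#–E = F#m7, D–F#–A = D, E–G#–B–D = E7, G#–B–D–F# = G#m7b5 and A–C#–E = A are diatonic. A–C–E–G is not: scale degree 1 in A major carries A (I). In A minor the chord on that degree is Am7, so here it functions as i7, borrowed from the parallel minor.

i7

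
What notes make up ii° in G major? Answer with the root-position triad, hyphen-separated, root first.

The root, A, is scale degree 2 — the same note in G major and G minor; only the chord quality changes. Stacking thirds in G minor on A gives A–C–Eb.

A-C-Eb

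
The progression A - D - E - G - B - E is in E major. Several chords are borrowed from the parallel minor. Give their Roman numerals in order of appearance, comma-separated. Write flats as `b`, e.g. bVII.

In E major the diatonic chords are E, F#m, G#m, A, B, C#m, D#dim. A, E and B all belong to that set. D (D–F#–A) is not: scale degree 7 in E major carries D#dim (vii°). In E minor the chord on that degree is D, so here it functions as bVII, borrowed from the parallel minor. G (G–B–D) doesn't fit — on degree 3 E major would have G#m (iii). G is the degree-3 chord of E minor, so it is the borrowed bIII.

bVII, bIII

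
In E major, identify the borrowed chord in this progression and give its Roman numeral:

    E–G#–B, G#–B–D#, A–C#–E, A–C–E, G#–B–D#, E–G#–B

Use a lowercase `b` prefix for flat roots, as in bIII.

In E major the diatonic chords are E, F#m, G#m, A, B, C#m, D#dim. E–G#–B = E, G#–B–D# = G#m and A–C#–E = A are all diatonic. But A–C–E is foreign: the diatonic IV on degree 4 is A, whereas Am comes from E minor. It is labeled iv.

iv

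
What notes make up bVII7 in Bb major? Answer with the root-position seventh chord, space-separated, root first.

bVII7 is built on the lowered scale degree 7. In Bb major degree 7 is A; lowered it becomes Ab. In Bb minor the chord on Ab is Ab–C–Eb–Gb.

Ab C Eb Gb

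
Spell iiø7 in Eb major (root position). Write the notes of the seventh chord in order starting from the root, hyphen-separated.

The root, F, is scale degree 2 — the same note in Eb major and Eb minor; only the chord quality changes. Building the half-diminished-seventh chord from the parallel minor on F: F–Ab–Cb–Eb.

F-Ab-Cb-Eb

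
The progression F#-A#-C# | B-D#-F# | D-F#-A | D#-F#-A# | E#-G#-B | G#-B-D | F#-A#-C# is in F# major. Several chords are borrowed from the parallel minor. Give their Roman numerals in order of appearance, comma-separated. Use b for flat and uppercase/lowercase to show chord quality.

In F# major the diatonic chords are F#, G#m, A#m, B, C#, D#m, E#dim. Of the given chords, F#–A#–C# = F#, B–D#–F# = B, D#–F#–A# = D#m and E#–G#–B = E#dim are diatonic. D–F#–A is not: scale degree 6 in F# major carries D#m (vi). In F# minor the chord on that degree is D, so here it functions as bVI, borrowed from the parallel minor. G#–B–D is not: scale degree 2 in F# major carries G#m (ii). In F# minor the chord on that degree is G#dim, so here it functions as ii°, borrowed from the parallel minor.

bVI, ii°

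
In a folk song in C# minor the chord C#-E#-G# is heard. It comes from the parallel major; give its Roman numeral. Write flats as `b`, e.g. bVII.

I

The root C# is the diatonic 1st degree of C# minor; the borrowing shows in the chord quality. Diatonically C# minor has C#m (i) on that degree; C#–E#–G# is instead the major chord native to C# major, so it takes the label I.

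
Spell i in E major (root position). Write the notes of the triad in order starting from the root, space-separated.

E G B

i is built on scale degree 1, which is E in both E major and its parallel. In E minor the chord on E is E–G–B.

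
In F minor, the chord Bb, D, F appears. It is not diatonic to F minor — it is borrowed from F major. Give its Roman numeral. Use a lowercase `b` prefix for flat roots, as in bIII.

IV

The root Bb is the diatonic 4th degree of F minor; the borrowing shows in the chord quality. Bb–D–F is a major chord — the form found in F major, not the diatonic iv (Bbm). Borrowed into F minor it is written IV.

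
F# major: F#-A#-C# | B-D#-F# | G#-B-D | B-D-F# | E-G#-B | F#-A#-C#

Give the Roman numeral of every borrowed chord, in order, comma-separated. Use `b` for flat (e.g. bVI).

ii°, iv, bVII

F# major has the diatonic set F#, G#m, A#m, B, C#, D#m, E#dim. Of the given chords, F#–A#–C# = F# and B–D#–F# = B are diatonic. G#–B–D doesn't fit — on degree 2 F# major would have G#m (ii). G#dim is the degree-2 chord of F# minor, so it is the borrowed ii°. B–D–F# is not: scale degree 4 in F# major carries B (IV). In F# minor the chord on that degree is Bm, so here it functions as iv, borrowed from the parallel minor. E–G#–B doesn't fit — on degree 7 F# major would have E#dim (vii°). E is the degree-7 chord of F# minor, so it is the borrowed bVII.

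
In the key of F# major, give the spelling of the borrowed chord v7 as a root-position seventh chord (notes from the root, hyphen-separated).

C#-E-G#-B

The root, C#, is scale degree 5 — the same note in F# major and F# minor; only the chord quality changes. In F# minor the chord on C# is C#–E–G#–B.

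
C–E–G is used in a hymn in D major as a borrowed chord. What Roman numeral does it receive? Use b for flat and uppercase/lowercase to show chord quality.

bVII

The root C is the lowered 7th scale degree — diatonically D major has C# there. The diatonic chord on degree 7 would be C#dim (vii°), but C–E–G is the major chord from D minor. As a borrowed chord it is labeled bVII.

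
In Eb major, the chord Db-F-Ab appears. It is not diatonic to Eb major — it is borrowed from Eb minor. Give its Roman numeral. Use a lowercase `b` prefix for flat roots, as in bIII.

bVII

Db is the lowered form of scale degree 7 in Eb major (the diatonic degree 7 is D). Db–F–Ab is a major chord — the form found in Eb minor, not the diatonic vii° (Ddim). Borrowed into Eb major it is written bVII.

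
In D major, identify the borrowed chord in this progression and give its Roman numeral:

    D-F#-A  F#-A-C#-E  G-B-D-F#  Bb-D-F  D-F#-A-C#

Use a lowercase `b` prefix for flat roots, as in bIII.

bVI

In D major the diatonic chords are D, Em, F#m, G, A, Bm, C#dim. Of the given chords, D–F#–A = D, F#–A–C#–E = F#m7, G–B–D–F# = Gmaj7 and D–F#–A–C# = Dmaj7 are diatonic. But Bb–D–F is foreign: the diatonic vi on degree 6 is Bm, whereas Bb comes from D minor. It is labeled bVI.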